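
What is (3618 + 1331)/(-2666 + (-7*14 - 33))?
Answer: -4949/2797 ≈ -1.7694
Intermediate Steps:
(3618 + 1331)/(-2666 + (-7*14 - 33)) = 4949/(-2666 + (-98 - 33)) = 4949/(-2666 - 131) = 4949/(-2797) = 4949*(-1/2797) = -4949/2797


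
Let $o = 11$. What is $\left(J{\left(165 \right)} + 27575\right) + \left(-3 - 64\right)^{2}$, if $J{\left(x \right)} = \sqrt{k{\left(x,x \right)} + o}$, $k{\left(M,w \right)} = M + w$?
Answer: $32064 + \sqrt{341} \approx 32082.0$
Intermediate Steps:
$J{\left(x \right)} = \sqrt{11 + 2 x}$ ($J{\left(x \right)} = \sqrt{\left(x + x\right) + 11} = \sqrt{2 x + 11} = \sqrt{11 + 2 x}$)
$\left(J{\left(165 \right)} + 27575\right) + \left(-3 - 64\right)^{2} = \left(\sqrt{11 + 2 \cdot 165} + 27575\right) + \left(-3 - 64\right)^{2} = \left(\sqrt{11 + 330} + 27575\right) + \left(-67\right)^{2} = \left(\sqrt{341} + 27575\right) + 4489 = \left(27575 + \sqrt{341}\right) + 4489 = 32064 + \sqrt{341}$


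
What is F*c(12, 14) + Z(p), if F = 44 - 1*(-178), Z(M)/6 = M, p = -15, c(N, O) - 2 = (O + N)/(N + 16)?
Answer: 3921/7 ≈ 560.14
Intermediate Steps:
c(N, O) = 2 + (N + O)/(16 + N) (c(N, O) = 2 + (O + N)/(N + 16) = 2 + (N + O)/(16 + N))
Z(M) = 6*M
F = 222 (F = 44 + 178 = 222)
F*c(12, 14) + Z(p) = 222*((32 + 14 + 3*12)/(16 + 12)) + 6*(-15) = 222*((32 + 14 + 36)/28) - 90 = 222*((1/28)*82) - 90 = 222*(41/14) - 90 = 4551/7 - 90 = 3921/7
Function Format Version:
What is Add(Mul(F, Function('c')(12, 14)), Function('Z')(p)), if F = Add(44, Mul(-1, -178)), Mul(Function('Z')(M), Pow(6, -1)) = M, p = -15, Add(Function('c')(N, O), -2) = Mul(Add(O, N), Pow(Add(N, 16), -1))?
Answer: Rational(3921, 7) ≈ 560.14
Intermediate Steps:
Function('c')(N, O) = Add(2, Mul(Pow(Add(16, N), -1), Add(N, O))) (Function('c')(N, O) = Add(2, Mul(Add(O, N), Pow(Add(N, 16), -1))) = Add(2, Mul(Add(N, O), Pow(Add(16, N), -1))) = Add(2, Mul(Pow(Add(16, N), -1), Add(N, O))))
Function('Z')(M) = Mul(6, M)
F = 222 (F = Add(44, 178) = 222)
Add(Mul(F, Function('c')(12, 14)), Function('Z')(p)) = Add(Mul(222, Mul(Pow(Add(16, 12), -1), Add(32, 14, Mul(3, 12)))), Mul(6, -15)) = Add(Mul(222, Mul(Pow(28, -1), Add(32, 14, 36))), -90) = Add(Mul(222, Mul(Rational(1, 28), 82)), -90) = Add(Mul(222, Rational(41, 14)), -90) = Add(Rational(4551, 7), -90) = Rational(3921, 7)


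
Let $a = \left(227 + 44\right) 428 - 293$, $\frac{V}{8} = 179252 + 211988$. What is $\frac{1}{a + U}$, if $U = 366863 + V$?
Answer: $\frac{1}{3612478} \approx 2.7682 \cdot 10^{-7}$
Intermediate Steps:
$V = 3129920$ ($V = 8 \left(179252 + 211988\right) = 8 \cdot 391240 = 3129920$)
$U = 3496783$ ($U = 366863 + 3129920 = 3496783$)
$a = 115695$ ($a = 271 \cdot 428 - 293 = 115988 - 293 = 115695$)
$\frac{1}{a + U} = \frac{1}{115695 + 3496783} = \frac{1}{3612478}$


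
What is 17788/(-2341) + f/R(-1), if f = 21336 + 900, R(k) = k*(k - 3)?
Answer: 12995831/2341 ≈ 5551.4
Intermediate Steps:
R(k) = k*(-3 + k)
f = 22236
17788/(-2341) + f/R(-1) = 17788/(-2341) + 22236/((-(-3 - 1))) = 17788*(-1/2341) + 22236/((-1*(-4))) = -17788/2341 + 22236/4 = -17788/2341 + 22236*(¼) = -17788/2341 + 5559 = 12995831/2341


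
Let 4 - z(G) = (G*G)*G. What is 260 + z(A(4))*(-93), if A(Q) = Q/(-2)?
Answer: -856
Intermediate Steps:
A(Q) = -Q/2 (A(Q) = Q*(-1/2) = -Q/2)
z(G) = 4 - G**3 (z(G) = 4 - G*G*G = 4 - G**2*G = 4 - G**3)
260 + z(A(4))*(-93) = 260 + (4 - (-1/2*4)**3)*(-93) = 260 + (4 - 1*(-2)**3)*(-93) = 260 + (4 - 1*(-8))*(-93) = 260 + (4 + 8)*(-93) = 260 + 12*(-93) = 260 - 1116 = -856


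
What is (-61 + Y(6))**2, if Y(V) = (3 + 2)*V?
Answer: 961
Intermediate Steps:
Y(V) = 5*V
(-61 + Y(6))**2 = (-61 + 5*6)**2 = (-61 + 30)**2 = (-31)**2 = 961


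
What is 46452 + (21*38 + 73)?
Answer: 47323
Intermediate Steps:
46452 + (21*38 + 73) = 46452 + (798 + 73) = 46452 + 871 = 47323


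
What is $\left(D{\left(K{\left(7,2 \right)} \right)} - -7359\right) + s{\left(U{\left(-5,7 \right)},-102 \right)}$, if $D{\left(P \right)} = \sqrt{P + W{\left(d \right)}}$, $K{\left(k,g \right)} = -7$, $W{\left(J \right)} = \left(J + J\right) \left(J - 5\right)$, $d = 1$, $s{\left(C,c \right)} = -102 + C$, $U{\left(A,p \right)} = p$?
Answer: $7264 + i \sqrt{15} \approx 7264.0 + 3.873 i$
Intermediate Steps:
$W{\left(J \right)} = 2 J \left(-5 + J\right)$
$D{\left(P \right)} = \sqrt{-8 + P}$ ($D{\left(P \right)} = \sqrt{P + 2 \cdot 1 \left(-5 + 1\right)} = \sqrt{P + 2 \cdot 1 \left(-4\right)} = \sqrt{P - 8} = \sqrt{-8 + P}$)
$\left(D{\left(K{\left(7,2 \right)} \right)} - -7359\right) + s{\left(U{\left(-5,7 \right)},-102 \right)} = \left(\sqrt{-8 - 7} - -7359\right) + \left(-102 + 7\right) = \left(\sqrt{-15} + 7359\right) - 95 = \left(i \sqrt{15} + 7359\right) - 95 = \left(7359 + i \sqrt{15}\right) - 95 = 7264 + i \sqrt{15}$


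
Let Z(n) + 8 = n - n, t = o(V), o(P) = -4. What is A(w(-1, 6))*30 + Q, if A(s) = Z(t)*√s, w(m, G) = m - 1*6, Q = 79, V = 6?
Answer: 79 - 240*I*√7 ≈ 79.0 - 634.98*I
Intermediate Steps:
t = -4
Z(n) = -8 (Z(n) = -8 + (n - n) = -8 + 0 = -8)
w(m, G) = -6 + m (w(m, G) = m - 6 = -6 + m)
A(s) = -8*√s
A(w(-1, 6))*30 + Q = -8*√(-6 - 1)*30 + 79 = -8*I*√7*30 + 79 = -240*I*√7 + 79 = 79 - 240*I*√7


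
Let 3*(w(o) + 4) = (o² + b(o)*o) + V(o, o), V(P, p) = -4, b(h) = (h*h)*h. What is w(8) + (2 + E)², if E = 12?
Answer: 4732/3 ≈ 1577.3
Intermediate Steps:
b(h) = h³ (b(h) = h²*h = h³)
w(o) = -16/3 + o²/3 + o⁴/3 (w(o) = -4 + ((o² + o³*o) - 4)/3 = -4 + ((o² + o⁴) - 4)/3 = -4 + (-4 + o² + o⁴)/3 = -4 + (-4/3 + o²/3 + o⁴/3) = -16/3 + o²/3 + o⁴/3)
w(8) + (2 + E)² = (-16/3 + (⅓)*8² + (⅓)*8⁴) + (2 + 12)² = (-16/3 + (⅓)*64 + (⅓)*4096) + 14² = (-16/3 + 64/3 + 4096/3) + 196 = 4144/3 + 196 = 4732/3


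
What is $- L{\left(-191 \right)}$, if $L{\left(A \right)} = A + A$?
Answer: $382$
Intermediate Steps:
$L{\left(A \right)} = 2 A$
$- L{\left(-191 \right)} = - 2 \left(-191\right) = \left(-1\right) \left(-382\right) = 382$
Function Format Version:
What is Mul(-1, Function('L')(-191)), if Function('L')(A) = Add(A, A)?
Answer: 382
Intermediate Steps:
Function('L')(A) = Mul(2, A)
Mul(-1, Function('L')(-191)) = Mul(-1, Mul(2, -191)) = Mul(-1, -382) = 382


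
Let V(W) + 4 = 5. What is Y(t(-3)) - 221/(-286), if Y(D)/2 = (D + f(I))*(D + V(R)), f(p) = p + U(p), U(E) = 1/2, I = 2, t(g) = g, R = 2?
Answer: 61/22 ≈ 2.7727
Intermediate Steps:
V(W) = 1 (V(W) = -4 + 5 = 1)
U(E) = ½
f(p) = ½ + p (f(p) = p + ½ = ½ + p)
Y(D) = 2*(1 + D)*(5/2 + D) (Y(D) = 2*((D + (½ + 2))*(D + 1)) = 2*((D + 5/2)*(1 + D)) = 2*((5/2 + D)*(1 + D)) = 2*((1 + D)*(5/2 + D)) = 2*(1 + D)*(5/2 + D))
Y(t(-3)) - 221/(-286) = (5 + 2*(-3)² + 7*(-3)) - 221/(-286) = (5 + 2*9 - 21) - 221*(-1)/286 = (5 + 18 - 21) - 1*(-17/22) = 2 + 17/22 = 61/22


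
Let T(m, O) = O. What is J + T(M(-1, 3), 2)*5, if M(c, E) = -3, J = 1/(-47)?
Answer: 469/47 ≈ 9.9787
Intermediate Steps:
J = -1/47 ≈ -0.021277
J + T(M(-1, 3), 2)*5 = -1/47 + 2*5 = -1/47 + 10 = 469/47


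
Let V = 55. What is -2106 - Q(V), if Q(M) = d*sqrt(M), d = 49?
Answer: -2106 - 49*sqrt(55) ≈ -2469.4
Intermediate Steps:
Q(M) = 49*sqrt(M)
-2106 - Q(V) = -2106 - 49*sqrt(55)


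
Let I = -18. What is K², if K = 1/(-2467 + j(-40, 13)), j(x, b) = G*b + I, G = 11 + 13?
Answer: 1/4721929 ≈ 2.1178e-7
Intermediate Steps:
G = 24
j(x, b) = -18 + 24*b (j(x, b) = 24*b - 18 = -18 + 24*b)
K = -1/2173 (K = 1/(-2467 + (-18 + 24*13)) = 1/(-2467 + (-18 + 312)) = 1/(-2467 + 294) = 1/(-2173) = -1/2173 ≈ -0.00046019)
K² = (-1/2173)² = 1/4721929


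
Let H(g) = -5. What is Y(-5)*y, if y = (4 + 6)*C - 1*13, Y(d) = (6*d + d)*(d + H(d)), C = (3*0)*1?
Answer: -4550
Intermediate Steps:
C = 0 (C = 0*1 = 0)
Y(d) = 7*d*(-5 + d) (Y(d) = (6*d + d)*(d - 5) = (7*d)*(-5 + d) = 7*d*(-5 + d))
y = -13 (y = (4 + 6)*0 - 1*13 = 10*0 - 13 = 0 - 13 = -13)
Y(-5)*y = (7*(-5)*(-5 - 5))*(-13) = (7*(-5)*(-10))*(-13) = 350*(-13) = -4550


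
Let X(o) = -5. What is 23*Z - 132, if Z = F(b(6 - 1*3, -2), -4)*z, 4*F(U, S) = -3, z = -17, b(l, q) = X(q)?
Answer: 645/4 ≈ 161.25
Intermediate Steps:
b(l, q) = -5
F(U, S) = -¾ (F(U, S) = (¼)*(-3) = -¾)
Z = 51/4 (Z = -¾*(-17) = 51/4 ≈ 12.750)
23*Z - 132 = 23*(51/4) - 132 = 1173/4 - 132 = 645/4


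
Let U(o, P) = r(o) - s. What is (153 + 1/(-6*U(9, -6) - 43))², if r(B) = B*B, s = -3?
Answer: 7004016100/299209 ≈ 23408.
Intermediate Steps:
r(B) = B²
U(o, P) = 3 + o² (U(o, P) = o² - 1*(-3) = o² + 3 = 3 + o²)
(153 + 1/(-6*U(9, -6) - 43))² = (153 + 1/(-6*(3 + 9²) - 43))² = (153 + 1/(-6*(3 + 81) - 43))² = (153 + 1/(-6*84 - 43))² = (153 + 1/(-504 - 43))² = (153 + 1/(-547))² = (153 - 1/547)² = (83690/547)² = 7004016100/299209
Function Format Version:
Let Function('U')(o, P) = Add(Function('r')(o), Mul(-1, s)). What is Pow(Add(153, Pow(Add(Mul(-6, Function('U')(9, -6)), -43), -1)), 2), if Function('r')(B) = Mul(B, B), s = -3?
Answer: Rational(7004016100, 299209) ≈ 23408.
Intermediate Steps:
Function('r')(B) = Pow(B, 2)
Function('U')(o, P) = Add(3, Pow(o, 2)) (Function('U')(o, P) = Add(Pow(o, 2), Mul(-1, -3)) = Add(Pow(o, 2), 3) = Add(3, Pow(o, 2)))
Pow(Add(153, Pow(Add(Mul(-6, Function('U')(9, -6)), -43), -1)), 2) = Pow(Add(153, Pow(Add(Mul(-6, Add(3, Pow(9, 2))), -43), -1)), 2) = Pow(Add(153, Pow(Add(Mul(-6, Add(3, 81)), -43), -1)), 2) = Pow(Add(153, Pow(Add(Mul(-6, 84), -43), -1)), 2) = Pow(Add(153, Pow(Add(-504, -43), -1)), 2) = Pow(Add(153, Pow(-547, -1)), 2) = Pow(Add(153, Rational(-1, 547)), 2) = Pow(Rational(83690, 547), 2) = Rational(7004016100, 299209)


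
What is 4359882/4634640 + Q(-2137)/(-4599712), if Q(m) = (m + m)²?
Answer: -42061926796/13878912255 ≈ -3.0306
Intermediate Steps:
Q(m) = 4*m² (Q(m) = (2*m)² = 4*m²)
4359882/4634640 + Q(-2137)/(-4599712) = 4359882/4634640 + (4*(-2137)²)/(-4599712) = 4359882*(1/4634640) + (4*4566769)*(-1/4599712) = 726647/772440 + 18267076*(-1/4599712) = 726647/772440 - 4566769/1149928 = -42061926796/13878912255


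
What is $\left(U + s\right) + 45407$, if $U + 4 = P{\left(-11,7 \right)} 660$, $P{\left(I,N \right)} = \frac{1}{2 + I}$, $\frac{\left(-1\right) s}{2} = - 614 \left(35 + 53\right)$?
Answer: $\frac{460181}{3} \approx 1.5339 \cdot 10^{5}$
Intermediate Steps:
$s = 108064$ ($s = - 2 \left(- 614 \left(35 + 53\right)\right) = - 2 \left(\left(-614\right) 88\right) = \left(-2\right) \left(-54032\right) = 108064$)
$U = - \frac{232}{3}$ ($U = -4 + \frac{1}{2 - 11} \cdot 660 = -4 + \frac{1}{-9} \cdot 660 = -4 - \frac{220}{3} = - \frac{232}{3} \approx -77.333$)
$\left(U + s\right) + 45407 = \left(- \frac{232}{3} + 108064\right) + 45407 = \frac{323960}{3} + 45407 = \frac{460181}{3}$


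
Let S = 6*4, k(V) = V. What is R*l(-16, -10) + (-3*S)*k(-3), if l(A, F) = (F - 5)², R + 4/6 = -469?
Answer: -105459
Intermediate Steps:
R = -1409/3 (R = -⅔ - 469 = -1409/3 ≈ -469.67)
l(A, F) = (-5 + F)²
S = 24
R*l(-16, -10) + (-3*S)*k(-3) = -1409*(-5 - 10)²/3 - 3*24*(-3) = -1409/3*(-15)² - 72*(-3) = -1409/3*225 + 216 = -105675 + 216 = -105459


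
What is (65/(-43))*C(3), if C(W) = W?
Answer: -195/43 ≈ -4.5349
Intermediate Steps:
(65/(-43))*C(3) = (65/(-43))*3 = (65*(-1/43))*3 = -65/43*3 = -195/43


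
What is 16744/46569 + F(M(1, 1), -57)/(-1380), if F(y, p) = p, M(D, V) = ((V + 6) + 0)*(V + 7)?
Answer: 8587051/21421740 ≈ 0.40086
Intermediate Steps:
M(D, V) = (6 + V)*(7 + V) (M(D, V) = ((6 + V) + 0)*(7 + V) = (6 + V)*(7 + V))
16744/46569 + F(M(1, 1), -57)/(-1380) = 16744/46569 - 57/(-1380) = 16744*(1/46569) - 57*(-1/1380) = 16744/46569 + 19/460 = 8587051/21421740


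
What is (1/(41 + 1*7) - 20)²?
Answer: 919681/2304 ≈ 399.17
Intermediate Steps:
(1/(41 + 1*7) - 20)² = (1/(41 + 7) - 20)² = (1/48 - 20)² = (-959/48)² = 919681/2304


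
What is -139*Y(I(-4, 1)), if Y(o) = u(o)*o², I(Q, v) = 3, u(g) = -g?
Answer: 3753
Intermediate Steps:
Y(o) = -o³ (Y(o) = (-o)*o² = -o³)
-139*Y(I(-4, 1)) = -(-139)*3³ = -(-139)*27 = -139*(-27) = 3753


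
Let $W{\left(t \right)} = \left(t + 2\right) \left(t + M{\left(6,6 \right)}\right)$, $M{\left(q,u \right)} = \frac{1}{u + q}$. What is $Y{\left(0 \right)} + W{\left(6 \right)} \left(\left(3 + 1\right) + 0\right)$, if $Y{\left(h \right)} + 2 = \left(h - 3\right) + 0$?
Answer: $\frac{569}{3} \approx 189.67$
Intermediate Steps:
$M{\left(q,u \right)} = \frac{1}{q + u}$
$W{\left(t \right)} = \left(2 + t\right) \left(\frac{1}{12} + t\right)$ ($W{\left(t \right)} = \left(t + 2\right) \left(t + \frac{1}{6 + 6}\right) = \left(2 + t\right) \left(t + \frac{1}{12}\right) = \left(2 + t\right) \left(\frac{1}{12} + t\right)$)
$Y{\left(h \right)} = -5 + h$ ($Y{\left(h \right)} = -2 + \left(\left(h - 3\right) + 0\right) = -2 + \left(\left(-3 + h\right) + 0\right) = -2 + \left(-3 + h\right) = -5 + h$)
$Y{\left(0 \right)} + W{\left(6 \right)} \left(\left(3 + 1\right) + 0\right) = \left(-5 + 0\right) + \left(\frac{1}{6} + 6^{2} + \frac{25}{12} \cdot 6\right) \left(\left(3 + 1\right) + 0\right) = -5 + \left(\frac{1}{6} + 36 + \frac{25}{2}\right) \left(4 + 0\right) = -5 + \frac{146}{3} \cdot 4 = -5 + \frac{584}{3} = \frac{569}{3}$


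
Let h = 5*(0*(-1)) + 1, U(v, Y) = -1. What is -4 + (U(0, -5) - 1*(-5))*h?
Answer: 0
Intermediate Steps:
h = 1 (h = 5*0 + 1 = 0 + 1 = 1)
-4 + (U(0, -5) - 1*(-5))*h = -4 + (-1 - 1*(-5))*1 = -4 + (-1 + 5)*1 = -4 + 4*1 = -4 + 4 = 0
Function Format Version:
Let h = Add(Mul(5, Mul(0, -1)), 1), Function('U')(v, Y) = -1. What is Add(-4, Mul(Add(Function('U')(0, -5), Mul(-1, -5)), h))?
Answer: 0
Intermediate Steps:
h = 1 (h = Add(Mul(5, 0), 1) = Add(0, 1) = 1)
Add(-4, Mul(Add(Function('U')(0, -5), Mul(-1, -5)), h)) = Add(-4, Mul(Add(-1, Mul(-1, -5)), 1)) = Add(-4, Mul(Add(-1, 5), 1)) = Add(-4, Mul(4, 1)) = Add(-4, 4) = 0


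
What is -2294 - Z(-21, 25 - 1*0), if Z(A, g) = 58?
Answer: -2352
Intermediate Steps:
-2294 - Z(-21, 25 - 1*0) = -2294 - 1*58 = -2294 - 58 = -2352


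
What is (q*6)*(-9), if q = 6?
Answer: -324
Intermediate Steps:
(q*6)*(-9) = (6*6)*(-9) = 36*(-9) = -324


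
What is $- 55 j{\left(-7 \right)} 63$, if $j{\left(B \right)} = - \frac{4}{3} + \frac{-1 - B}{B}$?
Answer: $7590$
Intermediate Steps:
$j{\left(B \right)} = - \frac{4}{3} + \frac{-1 - B}{B}$ ($j{\left(B \right)} = \left(-4\right) \frac{1}{3} + \frac{-1 - B}{B} = - \frac{4}{3} + \frac{-1 - B}{B}$)
$- 55 j{\left(-7 \right)} 63 = - 55 \left(- \frac{7}{3} - \frac{1}{-7}\right) 63 = - 55 \left(- \frac{7}{3} - - \frac{1}{7}\right) 63 = - 55 \left(- \frac{7}{3} + \frac{1}{7}\right) 63 = \left(-55\right) \left(- \frac{46}{21}\right) 63 = \frac{2530}{21} \cdot 63 = 7590$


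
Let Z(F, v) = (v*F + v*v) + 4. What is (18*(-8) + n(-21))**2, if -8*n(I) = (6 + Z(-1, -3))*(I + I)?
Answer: 3249/4 ≈ 812.25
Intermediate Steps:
Z(F, v) = 4 + v**2 + F*v (Z(F, v) = (F*v + v**2) + 4 = (v**2 + F*v) + 4 = 4 + v**2 + F*v)
n(I) = -11*I/2 (n(I) = -(6 + (4 + (-3)**2 - 1*(-3)))*(I + I)/8 = -(6 + (4 + 9 + 3))*2*I/8 = -(6 + 16)*2*I/8 = -11*2*I/4 = -11*I/2)
(18*(-8) + n(-21))**2 = (18*(-8) - 11/2*(-21))**2 = (-144 + 231/2)**2 = (-57/2)**2 = 3249/4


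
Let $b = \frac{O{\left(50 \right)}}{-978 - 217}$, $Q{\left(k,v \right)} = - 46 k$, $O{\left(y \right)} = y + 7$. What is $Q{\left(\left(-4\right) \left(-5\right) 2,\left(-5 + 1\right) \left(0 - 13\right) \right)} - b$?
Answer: $- \frac{2198743}{1195} \approx -1840.0$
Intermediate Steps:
$O{\left(y \right)} = 7 + y$
$b = - \frac{57}{1195}$ ($b = \frac{7 + 50}{-978 - 217} = \frac{57}{-1195} = 57 \left(- \frac{1}{1195}\right) = - \frac{57}{1195} \approx -0.047699$)
$Q{\left(\left(-4\right) \left(-5\right) 2,\left(-5 + 1\right) \left(0 - 13\right) \right)} - b = - 46 \left(-4\right) \left(-5\right) 2 - - \frac{57}{1195} = - 46 \cdot 20 \cdot 2 + \frac{57}{1195} = \left(-46\right) 40 + \frac{57}{1195} = -1840 + \frac{57}{1195} = - \frac{2198743}{1195}$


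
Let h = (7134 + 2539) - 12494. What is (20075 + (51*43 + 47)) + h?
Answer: 19494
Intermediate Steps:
h = -2821 (h = 9673 - 12494 = -2821)
(20075 + (51*43 + 47)) + h = (20075 + (51*43 + 47)) - 2821 = (20075 + (2193 + 47)) - 2821 = (20075 + 2240) - 2821 = 22315 - 2821 = 19494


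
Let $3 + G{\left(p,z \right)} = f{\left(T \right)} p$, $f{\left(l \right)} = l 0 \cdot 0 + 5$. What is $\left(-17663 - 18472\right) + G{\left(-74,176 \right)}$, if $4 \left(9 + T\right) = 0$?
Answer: $-36508$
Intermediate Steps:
$T = -9$ ($T = -9 + \frac{1}{4} \cdot 0 = -9 + 0 = -9$)
$f{\left(l \right)} = 5$ ($f{\left(l \right)} = 0 \cdot 0 + 5 = 0 + 5 = 5$)
$G{\left(p,z \right)} = -3 + 5 p$
$\left(-17663 - 18472\right) + G{\left(-74,176 \right)} = \left(-17663 - 18472\right) + \left(-3 + 5 \left(-74\right)\right) = -36135 - 373 = -36508$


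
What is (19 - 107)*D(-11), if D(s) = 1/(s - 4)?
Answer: 88/15 ≈ 5.8667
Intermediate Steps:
D(s) = 1/(-4 + s)
(19 - 107)*D(-11) = (19 - 107)/(-4 - 11) = -88/(-15) = -88*(-1/15) = 88/15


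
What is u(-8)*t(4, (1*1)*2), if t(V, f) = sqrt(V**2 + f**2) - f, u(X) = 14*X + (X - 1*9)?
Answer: 258 - 258*sqrt(5) ≈ -318.91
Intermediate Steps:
u(X) = -9 + 15*X (u(X) = 14*X + (X - 9) = 14*X + (-9 + X) = -9 + 15*X)
u(-8)*t(4, (1*1)*2) = (-9 + 15*(-8))*(sqrt(4**2 + ((1*1)*2)**2) - 1*1*2) = (-9 - 120)*(sqrt(16 + (1*2)**2) - 2) = -129*(sqrt(16 + 2**2) - 1*2) = -129*(sqrt(16 + 4) - 2) = -129*(sqrt(20) - 2) = -129*(2*sqrt(5) - 2) = -129*(-2 + 2*sqrt(5)) = 258 - 258*sqrt(5)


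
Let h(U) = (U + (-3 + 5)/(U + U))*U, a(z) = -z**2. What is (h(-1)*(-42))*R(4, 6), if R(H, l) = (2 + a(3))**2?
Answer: -4116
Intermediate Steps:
R(H, l) = 49 (R(H, l) = (2 - 1*3**2)**2 = (2 - 1*9)**2 = (2 - 9)**2 = (-7)**2 = 49)
h(U) = U*(U + 1/U) (h(U) = (U + 2/((2*U)))*U = (U + 2*(1/(2*U)))*U = (U + 1/U)*U = U*(U + 1/U))
(h(-1)*(-42))*R(4, 6) = ((1 + (-1)**2)*(-42))*49 = ((1 + 1)*(-42))*49 = (2*(-42))*49 = -84*49 = -4116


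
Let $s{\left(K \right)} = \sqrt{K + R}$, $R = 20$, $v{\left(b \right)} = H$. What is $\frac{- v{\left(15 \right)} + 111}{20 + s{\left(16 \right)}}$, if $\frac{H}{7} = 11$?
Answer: $\frac{17}{13} \approx 1.3077$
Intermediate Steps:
$H = 77$ ($H = 7 \cdot 11 = 77$)
$v{\left(b \right)} = 77$
$s{\left(K \right)} = \sqrt{20 + K}$ ($s{\left(K \right)} = \sqrt{K + 20} = \sqrt{20 + K}$)
$\frac{- v{\left(15 \right)} + 111}{20 + s{\left(16 \right)}} = \frac{\left(-1\right) 77 + 111}{20 + \sqrt{20 + 16}} = \frac{-77 + 111}{20 + \sqrt{36}} = \frac{34}{20 + 6} = \frac{34}{26} = 34 \cdot \frac{1}{26} = \frac{17}{13}$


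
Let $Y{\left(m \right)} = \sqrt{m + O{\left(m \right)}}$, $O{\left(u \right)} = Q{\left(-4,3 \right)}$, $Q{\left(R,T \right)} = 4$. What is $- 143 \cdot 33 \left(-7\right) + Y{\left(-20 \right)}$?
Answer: $33033 + 4 i \approx 33033.0 + 4.0 i$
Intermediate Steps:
$O{\left(u \right)} = 4$
$Y{\left(m \right)} = \sqrt{4 + m}$ ($Y{\left(m \right)} = \sqrt{m + 4} = \sqrt{4 + m}$)
$- 143 \cdot 33 \left(-7\right) + Y{\left(-20 \right)} = - 143 \cdot 33 \left(-7\right) + \sqrt{4 - 20} = \left(-143\right) \left(-231\right) + \sqrt{-16} = 33033 + 4 i$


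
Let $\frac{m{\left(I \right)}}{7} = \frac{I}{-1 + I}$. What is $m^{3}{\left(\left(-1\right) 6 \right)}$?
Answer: $216$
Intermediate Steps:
$m{\left(I \right)} = \frac{7 I}{-1 + I}$ ($m{\left(I \right)} = 7 \frac{I}{-1 + I} = \frac{7 I}{-1 + I}$)
$m^{3}{\left(\left(-1\right) 6 \right)} = \left(\frac{7 \left(\left(-1\right) 6\right)}{-1 - 6}\right)^{3} = \left(7 \left(-6\right) \frac{1}{-1 - 6}\right)^{3} = \left(7 \left(-6\right) \frac{1}{-7}\right)^{3} = \left(7 \left(-6\right) \left(- \frac{1}{7}\right)\right)^{3} = 6^{3} = 216$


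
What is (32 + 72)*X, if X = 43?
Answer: 4472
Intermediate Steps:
(32 + 72)*X = (32 + 72)*43 = 104*43 = 4472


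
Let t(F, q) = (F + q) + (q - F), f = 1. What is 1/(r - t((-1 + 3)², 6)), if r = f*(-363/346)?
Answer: -346/4515 ≈ -0.076633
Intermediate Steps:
t(F, q) = 2*q
r = -363/346 (r = 1*(-363/346) = -363/346 ≈ -1.0491)
1/(r - t((-1 + 3)², 6)) = 1/(-363/346 - 2*6) = 1/(-363/346 - 1*12) = 1/(-363/346 - 12) = 1/(-4515/346) = -346/4515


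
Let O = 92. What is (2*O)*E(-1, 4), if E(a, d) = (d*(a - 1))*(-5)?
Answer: 7360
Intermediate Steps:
E(a, d) = -5*d*(-1 + a) (E(a, d) = (d*(-1 + a))*(-5) = -5*d*(-1 + a))
(2*O)*E(-1, 4) = (2*92)*(5*4*(1 - 1*(-1))) = 184*(5*4*(1 + 1)) = 184*(5*4*2) = 184*40 = 7360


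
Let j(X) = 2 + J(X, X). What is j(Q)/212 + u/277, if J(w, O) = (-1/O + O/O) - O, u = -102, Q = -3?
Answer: -59609/176172 ≈ -0.33836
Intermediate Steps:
J(w, O) = 1 - O - 1/O (J(w, O) = (-1/O + 1) - O = (1 - 1/O) - O = 1 - O - 1/O)
j(X) = 3 - X - 1/X (j(X) = 2 + (1 - X - 1/X) = 3 - X - 1/X)
j(Q)/212 + u/277 = (3 - 1*(-3) - 1/(-3))/212 - 102/277 = (3 + 3 - 1*(-⅓))*(1/212) - 102*1/277 = (3 + 3 + ⅓)*(1/212) - 102/277 = (19/3)*(1/212) - 102/277 = 19/636 - 102/277 = -59609/176172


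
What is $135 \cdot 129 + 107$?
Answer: $17522$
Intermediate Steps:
$135 \cdot 129 + 107 = 17415 + 107 = 17522$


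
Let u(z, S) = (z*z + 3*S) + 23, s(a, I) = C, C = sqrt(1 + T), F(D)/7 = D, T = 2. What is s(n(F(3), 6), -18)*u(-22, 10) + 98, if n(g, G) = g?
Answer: 98 + 537*sqrt(3) ≈ 1028.1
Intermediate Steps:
F(D) = 7*D
C = sqrt(3) (C = sqrt(1 + 2) = sqrt(3) ≈ 1.7320)
s(a, I) = sqrt(3)
u(z, S) = 23 + z**2 + 3*S (u(z, S) = (z**2 + 3*S) + 23 = 23 + z**2 + 3*S)
s(n(F(3), 6), -18)*u(-22, 10) + 98 = sqrt(3)*(23 + (-22)**2 + 3*10) + 98 = sqrt(3)*(23 + 484 + 30) + 98 = sqrt(3)*537 + 98 = 537*sqrt(3) + 98 = 98 + 537*sqrt(3)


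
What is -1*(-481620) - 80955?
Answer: 400665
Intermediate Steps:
-1*(-481620) - 80955 = 481620 - 80955 = 400665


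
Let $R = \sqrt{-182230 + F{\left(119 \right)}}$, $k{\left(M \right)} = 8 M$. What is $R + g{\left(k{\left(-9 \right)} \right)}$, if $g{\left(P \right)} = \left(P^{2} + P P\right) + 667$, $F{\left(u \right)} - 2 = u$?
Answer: $11035 + i \sqrt{182109} \approx 11035.0 + 426.74 i$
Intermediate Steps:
$F{\left(u \right)} = 2 + u$
$g{\left(P \right)} = 667 + 2 P^{2}$ ($g{\left(P \right)} = \left(P^{2} + P^{2}\right) + 667 = 2 P^{2} + 667 = 667 + 2 P^{2}$)
$R = i \sqrt{182109}$ ($R = \sqrt{-182230 + \left(2 + 119\right)} = \sqrt{-182230 + 121} = \sqrt{-182109} = i \sqrt{182109} \approx 426.74 i$)
$R + g{\left(k{\left(-9 \right)} \right)} = i \sqrt{182109} + \left(667 + 2 \left(8 \left(-9\right)\right)^{2}\right) = i \sqrt{182109} + \left(667 + 2 \left(-72\right)^{2}\right) = i \sqrt{182109} + \left(667 + 2 \cdot 5184\right) = i \sqrt{182109} + \left(667 + 10368\right) = i \sqrt{182109} + 11035 = 11035 + i \sqrt{182109}$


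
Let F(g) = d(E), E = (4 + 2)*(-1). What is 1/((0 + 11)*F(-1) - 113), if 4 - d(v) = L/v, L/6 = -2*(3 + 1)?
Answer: -1/157 ≈ -0.0063694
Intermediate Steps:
L = -48 (L = 6*(-2*(3 + 1)) = 6*(-2*4) = 6*(-8) = -48)
E = -6 (E = 6*(-1) = -6)
d(v) = 4 + 48/v (d(v) = 4 - (-48)/v = 4 + 48/v)
F(g) = -4 (F(g) = 4 + 48/(-6) = 4 + 48*(-⅙) = 4 - 8 = -4)
1/((0 + 11)*F(-1) - 113) = 1/((0 + 11)*(-4) - 113) = 1/(11*(-4) - 113) = 1/(-44 - 113) = 1/(-157) = -1/157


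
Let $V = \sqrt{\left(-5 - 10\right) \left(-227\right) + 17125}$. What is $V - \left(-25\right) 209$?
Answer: $5225 + \sqrt{20530} \approx 5368.3$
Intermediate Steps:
$V = \sqrt{20530}$ ($V = \sqrt{\left(-15\right) \left(-227\right) + 17125} = \sqrt{3405 + 17125} = \sqrt{20530} \approx 143.28$)
$V - \left(-25\right) 209 = \sqrt{20530} - \left(-25\right) 209 = \sqrt{20530} - -5225 = \sqrt{20530} + 5225 = 5225 + \sqrt{20530}$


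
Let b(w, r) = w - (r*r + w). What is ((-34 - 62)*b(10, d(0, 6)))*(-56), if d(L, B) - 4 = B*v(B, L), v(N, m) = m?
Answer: -86016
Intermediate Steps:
d(L, B) = 4 + B*L
b(w, r) = -r² (b(w, r) = w - (r² + w) = w - (w + r²) = w + (-w - r²) = -r²)
((-34 - 62)*b(10, d(0, 6)))*(-56) = ((-34 - 62)*(-(4 + 6*0)²))*(-56) = -(-96)*(4 + 0)²*(-56) = -(-96)*4²*(-56) = -(-96)*16*(-56) = -96*(-16)*(-56) = 1536*(-56) = -86016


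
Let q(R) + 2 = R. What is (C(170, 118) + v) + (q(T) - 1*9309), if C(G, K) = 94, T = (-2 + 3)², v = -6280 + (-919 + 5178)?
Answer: -11237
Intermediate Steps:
v = -2021 (v = -6280 + 4259 = -2021)
T = 1 (T = 1² = 1)
q(R) = -2 + R
(C(170, 118) + v) + (q(T) - 1*9309) = (94 - 2021) + ((-2 + 1) - 1*9309) = -1927 + (-1 - 9309) = -1927 - 9310 = -11237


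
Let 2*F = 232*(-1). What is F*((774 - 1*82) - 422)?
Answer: -31320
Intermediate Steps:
F = -116 (F = (232*(-1))/2 = (½)*(-232) = -116)
F*((774 - 1*82) - 422) = -116*((774 - 1*82) - 422) = -116*((774 - 82) - 422) = -116*(692 - 422) = -116*270 = -31320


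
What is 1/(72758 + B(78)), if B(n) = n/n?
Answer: 1/72759 ≈ 1.3744e-5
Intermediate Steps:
B(n) = 1
1/(72758 + B(78)) = 1/(72758 + 1) = 1/72759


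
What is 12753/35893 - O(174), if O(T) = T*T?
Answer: -83591055/2761 ≈ -30276.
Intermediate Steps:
O(T) = T²
12753/35893 - O(174) = 12753/35893 - 1*174² = 12753*(1/35893) - 1*30276 = 981/2761 - 30276 = -83591055/2761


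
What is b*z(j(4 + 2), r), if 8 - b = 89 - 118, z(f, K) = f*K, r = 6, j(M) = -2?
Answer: -444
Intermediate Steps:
z(f, K) = K*f
b = 37 (b = 8 - (89 - 118) = 8 - 1*(-29) = 8 + 29 = 37)
b*z(j(4 + 2), r) = 37*(6*(-2)) = 37*(-12) = -444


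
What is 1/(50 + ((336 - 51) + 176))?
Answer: 1/511 ≈ 0.0019569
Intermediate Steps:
1/(50 + ((336 - 51) + 176)) = 1/(50 + (285 + 176)) = 1/(50 + 461) = 1/511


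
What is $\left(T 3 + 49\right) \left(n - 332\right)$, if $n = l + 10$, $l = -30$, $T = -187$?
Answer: $180224$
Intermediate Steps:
$n = -20$ ($n = -30 + 10 = -20$)
$\left(T 3 + 49\right) \left(n - 332\right) = \left(\left(-187\right) 3 + 49\right) \left(-20 - 332\right) = \left(-561 + 49\right) \left(-352\right) = \left(-512\right) \left(-352\right) = 180224$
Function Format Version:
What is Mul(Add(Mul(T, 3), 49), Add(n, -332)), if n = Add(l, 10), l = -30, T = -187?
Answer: 180224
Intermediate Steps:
n = -20 (n = Add(-30, 10) = -20)
Mul(Add(Mul(T, 3), 49), Add(n, -332)) = Mul(Add(Mul(-187, 3), 49), Add(-20, -332)) = Mul(Add(-561, 49), -352) = Mul(-512, -352) = 180224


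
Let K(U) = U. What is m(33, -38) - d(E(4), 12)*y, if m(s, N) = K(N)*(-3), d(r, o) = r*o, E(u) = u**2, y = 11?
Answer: -1998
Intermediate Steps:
d(r, o) = o*r
m(s, N) = -3*N (m(s, N) = N*(-3) = -3*N)
m(33, -38) - d(E(4), 12)*y = -3*(-38) - 12*4**2*11 = 114 - 12*16*11 = 114 - 192*11 = 114 - 1*2112 = 114 - 2112 = -1998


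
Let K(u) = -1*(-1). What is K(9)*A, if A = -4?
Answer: -4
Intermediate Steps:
K(u) = 1
K(9)*A = 1*(-4) = -4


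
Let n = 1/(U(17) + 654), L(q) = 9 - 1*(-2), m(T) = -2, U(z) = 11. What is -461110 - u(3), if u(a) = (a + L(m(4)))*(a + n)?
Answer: -43809442/95 ≈ -4.6115e+5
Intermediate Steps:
L(q) = 11 (L(q) = 9 + 2 = 11)
n = 1/665 (n = 1/(11 + 654) = 1/665 ≈ 0.0015038)
u(a) = (11 + a)*(1/665 + a) (u(a) = (a + 11)*(a + 1/665) = (11 + a)*(1/665 + a))
-461110 - u(3) = -461110 - (11/665 + 3² + (7316/665)*3) = -461110 - (11/665 + 9 + 21948/665) = -461110 - 1*3992/95 = -461110 - 3992/95 = -43809442/95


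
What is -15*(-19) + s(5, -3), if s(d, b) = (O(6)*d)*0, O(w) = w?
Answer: 285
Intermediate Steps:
s(d, b) = 0 (s(d, b) = (6*d)*0 = 0)
-15*(-19) + s(5, -3) = -15*(-19) + 0 = 285 + 0 = 285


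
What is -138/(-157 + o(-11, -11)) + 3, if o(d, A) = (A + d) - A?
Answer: 107/28 ≈ 3.8214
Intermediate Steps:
o(d, A) = d
-138/(-157 + o(-11, -11)) + 3 = -138/(-157 - 11) + 3 = -138/(-168) + 3 = -138*(-1/168) + 3 = 23/28 + 3 = 107/28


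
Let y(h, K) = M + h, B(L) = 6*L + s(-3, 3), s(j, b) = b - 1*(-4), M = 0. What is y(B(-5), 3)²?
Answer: 529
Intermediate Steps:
s(j, b) = 4 + b (s(j, b) = b + 4 = 4 + b)
B(L) = 7 + 6*L (B(L) = 6*L + (4 + 3) = 6*L + 7 = 7 + 6*L)
y(h, K) = h (y(h, K) = 0 + h = h)
y(B(-5), 3)² = (7 + 6*(-5))² = (7 - 30)² = (-23)² = 529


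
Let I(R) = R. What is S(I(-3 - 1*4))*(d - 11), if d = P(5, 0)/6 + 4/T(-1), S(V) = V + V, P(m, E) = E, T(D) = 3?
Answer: 406/3 ≈ 135.33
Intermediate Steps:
S(V) = 2*V
d = 4/3 (d = 0/6 + 4/3 = 0*(1/6) + 4*(1/3) = 0 + 4/3 = 4/3 ≈ 1.3333)
S(I(-3 - 1*4))*(d - 11) = (2*(-3 - 1*4))*(4/3 - 11) = (2*(-3 - 4))*(-29/3) = (2*(-7))*(-29/3) = -14*(-29/3) = 406/3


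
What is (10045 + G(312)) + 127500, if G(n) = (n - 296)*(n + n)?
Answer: 147529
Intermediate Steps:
G(n) = 2*n*(-296 + n) (G(n) = (-296 + n)*(2*n) = 2*n*(-296 + n))
(10045 + G(312)) + 127500 = (10045 + 2*312*(-296 + 312)) + 127500 = (10045 + 2*312*16) + 127500 = (10045 + 9984) + 127500 = 20029 + 127500 = 147529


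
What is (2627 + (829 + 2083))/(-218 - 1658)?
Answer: -5539/1876 ≈ -2.9526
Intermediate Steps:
(2627 + (829 + 2083))/(-218 - 1658) = (2627 + 2912)/(-1876) = 5539*(-1/1876) = -5539/1876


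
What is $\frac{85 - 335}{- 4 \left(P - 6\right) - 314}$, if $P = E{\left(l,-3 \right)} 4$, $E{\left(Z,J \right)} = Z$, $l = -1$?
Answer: $\frac{125}{137} \approx 0.91241$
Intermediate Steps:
$P = -4$ ($P = \left(-1\right) 4 = -4$)
$\frac{85 - 335}{- 4 \left(P - 6\right) - 314} = \frac{85 - 335}{- 4 \left(-4 - 6\right) - 314} = - \frac{250}{\left(-4\right) \left(-10\right) - 314} = - \frac{250}{40 - 314} = - \frac{250}{-274} = \left(-250\right) \left(- \frac{1}{274}\right) = \frac{125}{137}$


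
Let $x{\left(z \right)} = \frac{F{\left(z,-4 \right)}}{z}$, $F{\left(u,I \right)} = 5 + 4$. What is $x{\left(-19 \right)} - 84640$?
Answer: $- \frac{1608169}{19} \approx -84641.0$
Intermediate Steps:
$F{\left(u,I \right)} = 9$
$x{\left(z \right)} = \frac{9}{z}$
$x{\left(-19 \right)} - 84640 = \frac{9}{-19} - 84640 = 9 \left(- \frac{1}{19}\right) - 84640 = - \frac{9}{19} - 84640 = - \frac{1608169}{19}$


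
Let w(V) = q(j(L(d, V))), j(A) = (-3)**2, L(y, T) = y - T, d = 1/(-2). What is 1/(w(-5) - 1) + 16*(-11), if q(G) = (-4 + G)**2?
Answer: -4223/24 ≈ -175.96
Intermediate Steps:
d = -1/2 ≈ -0.50000
j(A) = 9
w(V) = 25 (w(V) = (-4 + 9)**2 = 5**2 = 25)
1/(w(-5) - 1) + 16*(-11) = 1/(25 - 1) + 16*(-11) = 1/24 - 176 = -4223/24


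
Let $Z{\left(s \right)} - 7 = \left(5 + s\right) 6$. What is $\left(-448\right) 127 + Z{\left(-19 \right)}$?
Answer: $-56973$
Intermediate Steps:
$Z{\left(s \right)} = 37 + 6 s$ ($Z{\left(s \right)} = 7 + \left(5 + s\right) 6 = 7 + \left(30 + 6 s\right) = 37 + 6 s$)
$\left(-448\right) 127 + Z{\left(-19 \right)} = \left(-448\right) 127 + \left(37 + 6 \left(-19\right)\right) = -56896 + \left(37 - 114\right) = -56896 - 77 = -56973$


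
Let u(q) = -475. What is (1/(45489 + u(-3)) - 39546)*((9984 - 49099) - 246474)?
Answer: 508383731080727/45014 ≈ 1.1294e+10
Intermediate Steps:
(1/(45489 + u(-3)) - 39546)*((9984 - 49099) - 246474) = (1/(45489 - 475) - 39546)*((9984 - 49099) - 246474) = (1/45014 - 39546)*(-39115 - 246474) = (1/45014 - 39546)*(-285589) = -1780123643/45014*(-285589) = 508383731080727/45014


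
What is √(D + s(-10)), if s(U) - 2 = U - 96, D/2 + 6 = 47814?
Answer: 2*√23878 ≈ 309.05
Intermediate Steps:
D = 95616 (D = -12 + 2*47814 = -12 + 95628 = 95616)
s(U) = -94 + U (s(U) = 2 + (U - 96) = 2 + (-96 + U) = -94 + U)
√(D + s(-10)) = √(95616 + (-94 - 10)) = √(95616 - 104) = √95512 = 2*√23878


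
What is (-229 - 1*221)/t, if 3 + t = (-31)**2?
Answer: -225/479 ≈ -0.46973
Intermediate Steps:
t = 958 (t = -3 + (-31)**2 = -3 + 961 = 958)
(-229 - 1*221)/t = (-229 - 1*221)/958 = (-229 - 221)*(1/958) = -450*1/958 = -225/479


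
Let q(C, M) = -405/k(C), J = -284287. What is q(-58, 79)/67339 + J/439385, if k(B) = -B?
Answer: -1110506883919/1716089297870 ≈ -0.64711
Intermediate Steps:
q(C, M) = 405/C (q(C, M) = -405*(-1/C) = -(-405)/C = 405/C)
q(-58, 79)/67339 + J/439385 = (405/(-58))/67339 - 284287/439385 = (405*(-1/58))*(1/67339) - 284287*1/439385 = -405/58*1/67339 - 284287/439385 = -405/3905662 - 284287/439385 = -1110506883919/1716089297870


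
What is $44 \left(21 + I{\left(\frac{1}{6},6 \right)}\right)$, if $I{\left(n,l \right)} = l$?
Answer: $1188$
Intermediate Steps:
$44 \left(21 + I{\left(\frac{1}{6},6 \right)}\right) = 44 \left(21 + 6\right) = 44 \cdot 27 = 1188$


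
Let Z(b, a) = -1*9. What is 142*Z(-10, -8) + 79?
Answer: -1199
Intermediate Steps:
Z(b, a) = -9
142*Z(-10, -8) + 79 = 142*(-9) + 79 = -1278 + 79 = -1199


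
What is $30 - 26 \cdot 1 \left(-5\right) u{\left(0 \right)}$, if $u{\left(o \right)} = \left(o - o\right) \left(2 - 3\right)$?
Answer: $30$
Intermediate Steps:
$u{\left(o \right)} = 0$ ($u{\left(o \right)} = 0 \left(-1\right) = 0$)
$30 - 26 \cdot 1 \left(-5\right) u{\left(0 \right)} = 30 - 26 \cdot 1 \left(-5\right) 0 = 30 - 26 \left(\left(-5\right) 0\right) = 30 - 0 = 30 + 0 = 30$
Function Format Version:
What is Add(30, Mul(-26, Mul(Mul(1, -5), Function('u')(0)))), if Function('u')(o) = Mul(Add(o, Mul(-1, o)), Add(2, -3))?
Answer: 30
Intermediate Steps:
Function('u')(o) = 0 (Function('u')(o) = Mul(0, -1) = 0)
Add(30, Mul(-26, Mul(Mul(1, -5), Function('u')(0)))) = Add(30, Mul(-26, Mul(Mul(1, -5), 0))) = Add(30, Mul(-26, Mul(-5, 0))) = Add(30, Mul(-26, 0)) = Add(30, 0) = 30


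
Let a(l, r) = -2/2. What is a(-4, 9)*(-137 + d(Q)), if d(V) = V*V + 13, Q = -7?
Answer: 75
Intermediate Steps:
a(l, r) = -1 (a(l, r) = -2/2 = -1*1 = -1)
d(V) = 13 + V² (d(V) = V² + 13 = 13 + V²)
a(-4, 9)*(-137 + d(Q)) = -(-137 + (13 + (-7)²)) = -(-137 + (13 + 49)) = -(-137 + 62) = -1*(-75) = 75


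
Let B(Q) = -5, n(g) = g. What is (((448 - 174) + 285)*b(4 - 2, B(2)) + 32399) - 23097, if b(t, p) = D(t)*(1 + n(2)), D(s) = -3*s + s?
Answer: 2594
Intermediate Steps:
D(s) = -2*s
b(t, p) = -6*t (b(t, p) = (-2*t)*(1 + 2) = -2*t*3 = -6*t)
(((448 - 174) + 285)*b(4 - 2, B(2)) + 32399) - 23097 = (((448 - 174) + 285)*(-6*(4 - 2)) + 32399) - 23097 = ((274 + 285)*(-6*2) + 32399) - 23097 = (559*(-12) + 32399) - 23097 = (-6708 + 32399) - 23097 = 25691 - 23097 = 2594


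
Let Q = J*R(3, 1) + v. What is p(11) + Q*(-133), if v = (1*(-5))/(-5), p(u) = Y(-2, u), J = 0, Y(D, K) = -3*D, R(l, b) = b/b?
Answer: -127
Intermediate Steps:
R(l, b) = 1
p(u) = 6 (p(u) = -3*(-2) = 6)
v = 1 (v = -5*(-1/5) = 1)
Q = 1 (Q = 0*1 + 1 = 0 + 1 = 1)
p(11) + Q*(-133) = 6 + 1*(-133) = 6 - 133 = -127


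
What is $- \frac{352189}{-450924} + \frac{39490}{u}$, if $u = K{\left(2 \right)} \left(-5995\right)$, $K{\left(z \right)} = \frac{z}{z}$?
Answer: $- \frac{285374831}{49150716} \approx -5.8061$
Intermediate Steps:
$K{\left(z \right)} = 1$
$u = -5995$ ($u = 1 \left(-5995\right) = -5995$)
$- \frac{352189}{-450924} + \frac{39490}{u} = - \frac{352189}{-450924} + \frac{39490}{-5995} = \left(-352189\right) \left(- \frac{1}{450924}\right) + 39490 \left(- \frac{1}{5995}\right) = \frac{352189}{450924} - \frac{718}{109} = - \frac{285374831}{49150716}$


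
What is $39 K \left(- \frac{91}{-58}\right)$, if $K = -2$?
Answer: $- \frac{3549}{29} \approx -122.38$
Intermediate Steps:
$39 K \left(- \frac{91}{-58}\right) = 39 \left(-2\right) \left(- \frac{91}{-58}\right) = - 78 \left(\left(-91\right) \left(- \frac{1}{58}\right)\right) = \left(-78\right) \frac{91}{58} = - \frac{3549}{29}$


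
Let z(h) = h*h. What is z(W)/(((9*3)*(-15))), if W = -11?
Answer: -121/405 ≈ -0.29877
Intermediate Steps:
z(h) = h**2
z(W)/(((9*3)*(-15))) = (-11)**2/(((9*3)*(-15))) = 121/((27*(-15))) = 121/(-405) = 121*(-1/405) = -121/405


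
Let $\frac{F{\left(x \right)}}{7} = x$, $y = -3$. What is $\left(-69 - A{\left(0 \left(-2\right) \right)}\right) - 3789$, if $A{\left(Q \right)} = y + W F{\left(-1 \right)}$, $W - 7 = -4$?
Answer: $-3834$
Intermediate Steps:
$F{\left(x \right)} = 7 x$
$W = 3$ ($W = 7 - 4 = 3$)
$A{\left(Q \right)} = -24$ ($A{\left(Q \right)} = -3 + 3 \cdot 7 \left(-1\right) = -3 + 3 \left(-7\right) = -3 - 21 = -24$)
$\left(-69 - A{\left(0 \left(-2\right) \right)}\right) - 3789 = \left(-69 - -24\right) - 3789 = \left(-69 + 24\right) - 3789 = -45 - 3789 = -3834$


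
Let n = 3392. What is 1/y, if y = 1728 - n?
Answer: -1/1664 ≈ -0.00060096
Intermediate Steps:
y = -1664 (y = 1728 - 1*3392 = 1728 - 3392 = -1664)
1/y = 1/(-1664) = -1/1664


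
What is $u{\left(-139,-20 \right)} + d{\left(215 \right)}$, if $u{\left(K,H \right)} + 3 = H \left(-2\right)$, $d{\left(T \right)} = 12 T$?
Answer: $2617$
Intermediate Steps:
$u{\left(K,H \right)} = -3 - 2 H$ ($u{\left(K,H \right)} = -3 + H \left(-2\right) = -3 - 2 H$)
$u{\left(-139,-20 \right)} + d{\left(215 \right)} = \left(-3 - -40\right) + 12 \cdot 215 = \left(-3 + 40\right) + 2580 = 37 + 2580 = 2617$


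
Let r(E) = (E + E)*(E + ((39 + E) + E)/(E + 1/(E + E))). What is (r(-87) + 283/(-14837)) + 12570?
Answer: 6163050378887/224617343 ≈ 27438.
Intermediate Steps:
r(E) = 2*E*(E + (39 + 2*E)/(E + 1/(2*E))) (r(E) = (2*E)*(E + (39 + 2*E)/(E + 1/(2*E))) = 2*E*(E + (39 + 2*E)/(E + 1/(2*E))))
(r(-87) + 283/(-14837)) + 12570 = ((-87)**2*(158 + 4*(-87)**2 + 8*(-87))/(1 + 2*(-87)**2) + 283/(-14837)) + 12570 = (7569*(158 + 4*7569 - 696)/(1 + 2*7569) + 283*(-1/14837)) + 12570 = (7569*(158 + 30276 - 696)/(1 + 15138) - 283/14837) + 12570 = (7569*29738/15139 - 283/14837) + 12570 = (7569*(1/15139)*29738 - 283/14837) + 12570 = (225086922/15139 - 283/14837) + 12570 = 3339610377377/224617343 + 12570 = 6163050378887/224617343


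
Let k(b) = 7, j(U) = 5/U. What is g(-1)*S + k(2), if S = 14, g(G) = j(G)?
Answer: -63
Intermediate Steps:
g(G) = 5/G
g(-1)*S + k(2) = (5/(-1))*14 + 7 = (5*(-1))*14 + 7 = -5*14 + 7 = -70 + 7 = -63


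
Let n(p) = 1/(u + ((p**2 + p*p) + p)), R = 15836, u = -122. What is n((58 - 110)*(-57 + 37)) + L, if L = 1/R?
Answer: 1089977/17135486324 ≈ 6.3609e-5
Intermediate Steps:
n(p) = 1/(-122 + p + 2*p**2) (n(p) = 1/(-122 + ((p**2 + p*p) + p)) = 1/(-122 + ((p**2 + p**2) + p)) = 1/(-122 + (2*p**2 + p)) = 1/(-122 + (p + 2*p**2)) = 1/(-122 + p + 2*p**2))
L = 1/15836 ≈ 6.3147e-5
n((58 - 110)*(-57 + 37)) + L = 1/(-122 + (58 - 110)*(-57 + 37) + 2*((58 - 110)*(-57 + 37))**2) + 1/15836 = 1/(-122 - 52*(-20) + 2*(-52*(-20))**2) + 1/15836 = 1/(-122 + 1040 + 2*1040**2) + 1/15836 = 1/(-122 + 1040 + 2*1081600) + 1/15836 = 1/(-122 + 1040 + 2163200) + 1/15836 = 1/2164118 + 1/15836 = 1089977/17135486324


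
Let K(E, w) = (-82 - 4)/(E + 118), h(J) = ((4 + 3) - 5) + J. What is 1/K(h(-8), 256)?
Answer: -56/43 ≈ -1.3023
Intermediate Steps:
h(J) = 2 + J (h(J) = (7 - 5) + J = 2 + J)
K(E, w) = -86/(118 + E)
1/K(h(-8), 256) = 1/(-86/(118 + (2 - 8))) = 1/(-86/(118 - 6)) = 1/(-86/112) = 1/(-86*1/112) = 1/(-43/56) = -56/43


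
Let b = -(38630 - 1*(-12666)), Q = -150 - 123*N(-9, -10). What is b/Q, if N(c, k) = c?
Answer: -51296/957 ≈ -53.601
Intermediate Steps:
Q = 957 (Q = -150 - 123*(-9) = -150 + 1107 = 957)
b = -51296 (b = -(38630 + 12666) = -1*51296 = -51296)
b/Q = -51296/957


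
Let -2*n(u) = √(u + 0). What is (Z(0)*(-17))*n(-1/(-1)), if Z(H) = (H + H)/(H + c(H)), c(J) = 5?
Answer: 0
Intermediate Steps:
Z(H) = 2*H/(5 + H) (Z(H) = (H + H)/(H + 5) = (2*H)/(5 + H) = 2*H/(5 + H))
n(u) = -√u/2 (n(u) = -√(u + 0)/2 = -√u/2)
(Z(0)*(-17))*n(-1/(-1)) = ((2*0/(5 + 0))*(-17))*(-√(-1/(-1))/2) = ((2*0/5)*(-17))*(-√1/2) = ((2*0*(⅕))*(-17))*(-√1/2) = (0*(-17))*(-½*1) = 0*(-½) = 0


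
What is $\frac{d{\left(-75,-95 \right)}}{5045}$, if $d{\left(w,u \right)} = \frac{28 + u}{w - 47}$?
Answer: $\frac{67}{615490} \approx 0.00010886$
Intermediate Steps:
$d{\left(w,u \right)} = \frac{28 + u}{-47 + w}$
$\frac{d{\left(-75,-95 \right)}}{5045} = \frac{\frac{1}{-47 - 75} \left(28 - 95\right)}{5045} = \frac{1}{-122} \left(-67\right) \frac{1}{5045} = \left(- \frac{1}{122}\right) \left(-67\right) \frac{1}{5045} = \frac{67}{122} \cdot \frac{1}{5045} = \frac{67}{615490}$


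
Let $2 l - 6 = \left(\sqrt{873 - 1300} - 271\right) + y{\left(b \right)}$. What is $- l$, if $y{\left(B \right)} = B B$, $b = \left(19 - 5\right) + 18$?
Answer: $- \frac{759}{2} - \frac{i \sqrt{427}}{2} \approx -379.5 - 10.332 i$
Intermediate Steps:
$b = 32$ ($b = 14 + 18 = 32$)
$y{\left(B \right)} = B^{2}$
$l = \frac{759}{2} + \frac{i \sqrt{427}}{2}$ ($l = 3 + \frac{\left(\sqrt{873 - 1300} - 271\right) + 32^{2}}{2} = 3 + \frac{\left(\sqrt{-427} - 271\right) + 1024}{2} = 3 + \frac{\left(i \sqrt{427} - 271\right) + 1024}{2} = 3 + \frac{\left(-271 + i \sqrt{427}\right) + 1024}{2} = 3 + \frac{753 + i \sqrt{427}}{2} = 3 + \left(\frac{753}{2} + \frac{i \sqrt{427}}{2}\right) = \frac{759}{2} + \frac{i \sqrt{427}}{2} \approx 379.5 + 10.332 i$)
$- l = - (\frac{759}{2} + \frac{i \sqrt{427}}{2}) = - \frac{759}{2} - \frac{i \sqrt{427}}{2}$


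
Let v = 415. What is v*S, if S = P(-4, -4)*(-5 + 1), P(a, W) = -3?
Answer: 4980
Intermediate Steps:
S = 12 (S = -3*(-5 + 1) = -3*(-4) = 12)
v*S = 415*12 = 4980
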